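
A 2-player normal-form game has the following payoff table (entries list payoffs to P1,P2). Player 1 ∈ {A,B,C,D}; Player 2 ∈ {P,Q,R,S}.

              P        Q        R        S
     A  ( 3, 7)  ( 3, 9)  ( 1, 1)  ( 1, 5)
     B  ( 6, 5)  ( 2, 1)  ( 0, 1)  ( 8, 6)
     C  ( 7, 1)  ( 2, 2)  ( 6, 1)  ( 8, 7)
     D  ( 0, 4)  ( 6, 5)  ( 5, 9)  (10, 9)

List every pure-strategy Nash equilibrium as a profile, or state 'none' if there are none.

Nash profiles: (D,S)

(A,P): not NE [P1→C gives 7>3; P2→Q gives 9>7]
(A,Q): not NE [P1→D gives 6>3]
(A,R): not NE [P1→C gives 6>1; P2→Q gives 9>1]
(A,S): not NE [P1→D gives 10>1; P2→Q gives 9>5]
(B,P): not NE [P1→C gives 7>6; P2→S gives 6>5]
(B,Q): not NE [P1→D gives 6>2; P2→S gives 6>1]
(B,R): not NE [P1→C gives 6>0; P2→S gives 6>1]
(B,S): not NE [P1→D gives 10>8]
(C,P): not NE [P2→S gives 7>1]
(C,Q): not NE [P1→D gives 6>2; P2→S gives 7>2]
(C,R): not NE [P2→S gives 7>1]
(C,S): not NE [P1→D gives 10>8]
(D,P): not NE [P1→C gives 7>0; P2→S gives 9>4]
(D,Q): not NE [P2→S gives 9>5]
(D,R): not NE [P1→C gives 6>5]
(D,S): NE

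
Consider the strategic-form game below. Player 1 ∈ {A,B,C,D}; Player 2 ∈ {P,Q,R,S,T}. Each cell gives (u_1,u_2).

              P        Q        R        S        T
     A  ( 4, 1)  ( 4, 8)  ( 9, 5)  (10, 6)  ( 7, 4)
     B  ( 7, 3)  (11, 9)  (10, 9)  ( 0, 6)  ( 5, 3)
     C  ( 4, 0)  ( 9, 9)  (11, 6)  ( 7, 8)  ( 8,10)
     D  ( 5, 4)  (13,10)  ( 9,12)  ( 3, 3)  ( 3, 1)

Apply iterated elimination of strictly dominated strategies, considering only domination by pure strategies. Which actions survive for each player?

P2 drop P (Q beats it: A:8>1 B:9>3 C:9>0 D:10>4)
P2 drop S (Q beats it: A:8>6 B:9>6 C:9>8 D:10>3)
P1 drop A (C beats it: Q:9>4 R:11>9 T:8>7)
P1→{B,C,D} P2→{Q,R,T}

Survivors P1:{B,C,D} P2:{Q,R,T}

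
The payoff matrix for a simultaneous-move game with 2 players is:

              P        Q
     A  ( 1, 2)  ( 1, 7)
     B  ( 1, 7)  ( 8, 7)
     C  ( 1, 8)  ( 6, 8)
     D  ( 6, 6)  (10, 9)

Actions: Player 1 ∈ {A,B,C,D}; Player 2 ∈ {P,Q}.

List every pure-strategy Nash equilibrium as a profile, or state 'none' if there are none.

(A,P): not NE [P1→D gives 6>1; P2→Q gives 7>2]
(A,Q): not NE [P1→D gives 10>1]
(B,P): not NE [P1→D gives 6>1]
(B,Q): not NE [P1→D gives 10>8]
(C,P): not NE [P1→D gives 6>1]
(C,Q): not NE [P1→D gives 10>6]
(D,P): not NE [P2→Q gives 9>6]
(D,Q): NE

Nash profiles: (D,Q)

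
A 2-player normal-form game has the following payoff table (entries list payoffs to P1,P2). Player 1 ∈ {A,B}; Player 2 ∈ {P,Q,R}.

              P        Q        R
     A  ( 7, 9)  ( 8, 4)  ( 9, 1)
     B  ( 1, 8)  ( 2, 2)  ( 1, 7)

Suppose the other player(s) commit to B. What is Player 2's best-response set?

argmax u_2 = {P}

u_2(P vs B) = 8
u_2(Q vs B) = 2
u_2(R vs B) = 7
max payoff 8 at {P}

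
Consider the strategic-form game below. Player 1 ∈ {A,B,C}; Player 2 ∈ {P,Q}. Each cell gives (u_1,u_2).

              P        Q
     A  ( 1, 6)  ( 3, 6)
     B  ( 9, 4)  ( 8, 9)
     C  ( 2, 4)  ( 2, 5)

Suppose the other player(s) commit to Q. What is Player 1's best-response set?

BR_1 = {B}

u_1(A vs Q) = 3
u_1(B vs Q) = 8
u_1(C vs Q) = 2
max payoff 8 at {B}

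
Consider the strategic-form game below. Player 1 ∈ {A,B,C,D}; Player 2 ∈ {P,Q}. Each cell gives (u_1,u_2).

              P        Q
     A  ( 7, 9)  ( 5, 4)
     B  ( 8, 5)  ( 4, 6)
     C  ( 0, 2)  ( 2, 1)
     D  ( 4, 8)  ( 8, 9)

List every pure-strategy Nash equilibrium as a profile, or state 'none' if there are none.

(A,P): not NE [P1→B gives 8>7]
(A,Q): not NE [P1→D gives 8>5; P2→P gives 9>4]
(B,P): not NE [P2→Q gives 6>5]
(B,Q): not NE [P1→D gives 8>4]
(C,P): not NE [P1→B gives 8>0]
(C,Q): not NE [P1→D gives 8>2; P2→P gives 2>1]
(D,P): not NE [P1→B gives 8>4; P2→Q gives 9>8]
(D,Q): NE

PSNE = {(D,Q)}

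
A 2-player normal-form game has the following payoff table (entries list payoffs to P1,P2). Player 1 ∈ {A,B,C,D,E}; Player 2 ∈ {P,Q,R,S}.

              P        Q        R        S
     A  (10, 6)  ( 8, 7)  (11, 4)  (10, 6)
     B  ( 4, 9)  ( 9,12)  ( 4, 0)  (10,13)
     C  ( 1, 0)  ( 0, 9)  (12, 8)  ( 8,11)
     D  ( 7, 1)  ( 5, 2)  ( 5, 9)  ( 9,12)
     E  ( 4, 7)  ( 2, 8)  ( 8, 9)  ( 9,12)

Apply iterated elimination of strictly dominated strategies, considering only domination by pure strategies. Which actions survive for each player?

Remaining: P1:{A,B} P2:{Q,S}

P1 drop D (A beats it: P:10>7 Q:8>5 R:11>5 S:10>9)
P1 drop E (A beats it: P:10>4 Q:8>2 R:11>8 S:10>9)
P2 drop P (Q beats it: A:7>6 B:12>9 C:9>0)
P2 drop R (Q beats it: A:7>4 B:12>0 C:9>8)
P1 drop C (A beats it: Q:8>0 S:10>8)
P1→{A,B} P2→{Q,S}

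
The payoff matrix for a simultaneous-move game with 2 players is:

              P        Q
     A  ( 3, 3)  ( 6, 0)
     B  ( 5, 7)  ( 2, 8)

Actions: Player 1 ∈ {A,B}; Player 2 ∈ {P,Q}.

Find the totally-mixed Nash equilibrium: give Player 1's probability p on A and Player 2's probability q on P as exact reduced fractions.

P1 indiff ⇒ q·3+(1-q)·6 = q·5+(1-q)·2 ⇒ q(-2) = (1-q)(-4) ⇒ q = 2/3
P2 indiff ⇒ p·3+(1-p)·7 = p·0+(1-p)·8 ⇒ p(3) = (1-p)(1) ⇒ p = 1/4

p=1/4, q=2/3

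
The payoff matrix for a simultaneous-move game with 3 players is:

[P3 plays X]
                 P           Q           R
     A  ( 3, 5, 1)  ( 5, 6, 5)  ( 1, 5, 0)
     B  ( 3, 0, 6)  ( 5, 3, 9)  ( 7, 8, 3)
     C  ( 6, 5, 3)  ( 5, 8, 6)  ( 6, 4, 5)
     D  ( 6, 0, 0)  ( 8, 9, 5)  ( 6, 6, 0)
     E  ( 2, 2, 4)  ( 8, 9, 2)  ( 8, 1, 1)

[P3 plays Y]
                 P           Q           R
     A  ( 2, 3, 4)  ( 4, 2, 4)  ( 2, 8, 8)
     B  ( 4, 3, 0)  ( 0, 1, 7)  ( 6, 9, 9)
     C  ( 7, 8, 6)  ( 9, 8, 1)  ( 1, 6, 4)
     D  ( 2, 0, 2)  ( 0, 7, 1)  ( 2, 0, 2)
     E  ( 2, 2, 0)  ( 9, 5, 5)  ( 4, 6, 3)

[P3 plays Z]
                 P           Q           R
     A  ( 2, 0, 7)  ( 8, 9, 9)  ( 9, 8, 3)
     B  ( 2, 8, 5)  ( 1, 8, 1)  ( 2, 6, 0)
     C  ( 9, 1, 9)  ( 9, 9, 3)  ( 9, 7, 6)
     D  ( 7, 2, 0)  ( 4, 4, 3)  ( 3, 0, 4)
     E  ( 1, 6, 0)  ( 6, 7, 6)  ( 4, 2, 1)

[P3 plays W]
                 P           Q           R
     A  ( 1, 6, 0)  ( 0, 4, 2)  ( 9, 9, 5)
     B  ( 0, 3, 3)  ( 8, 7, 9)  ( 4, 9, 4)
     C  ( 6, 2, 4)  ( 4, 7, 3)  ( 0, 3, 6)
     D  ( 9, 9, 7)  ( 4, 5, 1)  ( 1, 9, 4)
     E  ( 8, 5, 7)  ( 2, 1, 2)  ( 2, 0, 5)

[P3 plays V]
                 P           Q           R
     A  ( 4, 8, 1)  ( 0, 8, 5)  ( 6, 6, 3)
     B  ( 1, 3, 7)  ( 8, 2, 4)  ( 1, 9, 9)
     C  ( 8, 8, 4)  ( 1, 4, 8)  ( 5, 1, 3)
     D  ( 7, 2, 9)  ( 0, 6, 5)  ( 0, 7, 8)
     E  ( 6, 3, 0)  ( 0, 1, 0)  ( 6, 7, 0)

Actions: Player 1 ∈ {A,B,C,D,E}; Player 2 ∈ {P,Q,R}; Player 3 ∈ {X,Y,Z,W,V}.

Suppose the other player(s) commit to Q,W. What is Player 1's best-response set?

u_1(A vs Q,W) = 0
u_1(B vs Q,W) = 8
u_1(C vs Q,W) = 4
u_1(D vs Q,W) = 4
u_1(E vs Q,W) = 2
max payoff 8 at {B}

P1 best: {B}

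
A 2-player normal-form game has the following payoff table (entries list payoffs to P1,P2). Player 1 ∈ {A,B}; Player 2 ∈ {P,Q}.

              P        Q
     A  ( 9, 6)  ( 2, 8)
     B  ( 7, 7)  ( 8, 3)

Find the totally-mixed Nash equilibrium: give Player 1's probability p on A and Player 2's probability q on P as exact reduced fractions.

P1 indiff ⇒ q·9+(1-q)·2 = q·7+(1-q)·8 ⇒ q(2) = (1-q)(6) ⇒ q = 3/4
P2 indiff ⇒ p·6+(1-p)·7 = p·8+(1-p)·3 ⇒ p(-2) = (1-p)(-4) ⇒ p = 2/3

p=2/3, q=3/4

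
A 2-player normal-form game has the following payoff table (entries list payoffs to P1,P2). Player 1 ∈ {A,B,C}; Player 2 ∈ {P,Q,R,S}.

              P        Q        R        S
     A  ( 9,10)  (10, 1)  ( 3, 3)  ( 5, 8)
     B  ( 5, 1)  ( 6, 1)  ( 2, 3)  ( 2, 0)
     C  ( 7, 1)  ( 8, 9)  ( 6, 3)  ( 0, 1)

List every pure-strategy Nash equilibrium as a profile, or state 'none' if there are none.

NE set: (A,P)

(A,P): NE
(A,Q): not NE [P2→P gives 10>1]
(A,R): not NE [P1→C gives 6>3; P2→P gives 10>3]
(A,S): not NE [P2→P gives 10>8]
(B,P): not NE [P1→A gives 9>5; P2→R gives 3>1]
(B,Q): not NE [P1→A gives 10>6; P2→R gives 3>1]
(B,R): not NE [P1→C gives 6>2]
(B,S): not NE [P1→A gives 5>2; P2→R gives 3>0]
(C,P): not NE [P1→A gives 9>7; P2→Q gives 9>1]
(C,Q): not NE [P1→A gives 10>8]
(C,R): not NE [P2→Q gives 9>3]
(C,S): not NE [P1→A gives 5>0; P2→Q gives 9>1]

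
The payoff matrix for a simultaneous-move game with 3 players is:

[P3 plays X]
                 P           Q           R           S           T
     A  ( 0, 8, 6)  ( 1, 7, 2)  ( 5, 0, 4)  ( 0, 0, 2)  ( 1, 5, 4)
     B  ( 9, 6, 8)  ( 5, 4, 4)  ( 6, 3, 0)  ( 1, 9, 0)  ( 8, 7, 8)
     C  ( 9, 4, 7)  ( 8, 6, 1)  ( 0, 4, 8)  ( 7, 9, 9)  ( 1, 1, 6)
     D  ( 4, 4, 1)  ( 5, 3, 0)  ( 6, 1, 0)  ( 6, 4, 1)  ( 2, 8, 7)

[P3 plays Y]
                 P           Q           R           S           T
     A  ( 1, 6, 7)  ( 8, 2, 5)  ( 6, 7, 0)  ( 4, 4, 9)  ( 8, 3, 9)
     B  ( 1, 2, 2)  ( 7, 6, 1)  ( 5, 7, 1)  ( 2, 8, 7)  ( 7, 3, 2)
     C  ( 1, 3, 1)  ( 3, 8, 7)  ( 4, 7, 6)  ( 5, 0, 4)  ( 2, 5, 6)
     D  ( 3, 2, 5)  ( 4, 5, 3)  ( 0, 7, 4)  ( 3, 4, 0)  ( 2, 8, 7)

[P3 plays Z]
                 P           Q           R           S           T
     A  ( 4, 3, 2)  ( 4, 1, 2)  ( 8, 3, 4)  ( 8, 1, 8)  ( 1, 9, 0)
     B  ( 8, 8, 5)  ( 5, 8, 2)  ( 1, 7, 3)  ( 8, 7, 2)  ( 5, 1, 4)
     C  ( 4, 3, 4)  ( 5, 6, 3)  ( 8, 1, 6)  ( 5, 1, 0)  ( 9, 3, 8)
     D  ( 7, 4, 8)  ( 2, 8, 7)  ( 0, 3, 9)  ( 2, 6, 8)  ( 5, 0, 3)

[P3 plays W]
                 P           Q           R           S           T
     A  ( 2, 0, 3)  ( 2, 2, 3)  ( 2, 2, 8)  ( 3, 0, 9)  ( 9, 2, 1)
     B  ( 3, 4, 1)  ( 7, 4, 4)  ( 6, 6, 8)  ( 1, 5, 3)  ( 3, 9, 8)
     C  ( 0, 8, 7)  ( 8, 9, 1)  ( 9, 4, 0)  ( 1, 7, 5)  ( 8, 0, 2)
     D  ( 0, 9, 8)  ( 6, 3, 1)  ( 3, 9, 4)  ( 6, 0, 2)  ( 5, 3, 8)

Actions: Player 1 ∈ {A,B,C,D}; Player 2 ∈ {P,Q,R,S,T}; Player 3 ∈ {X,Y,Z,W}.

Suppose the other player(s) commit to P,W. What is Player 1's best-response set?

P1 best: {B}

u_1(A vs P,W) = 2
u_1(B vs P,W) = 3
u_1(C vs P,W) = 0
u_1(D vs P,W) = 0
max payoff 3 at {B}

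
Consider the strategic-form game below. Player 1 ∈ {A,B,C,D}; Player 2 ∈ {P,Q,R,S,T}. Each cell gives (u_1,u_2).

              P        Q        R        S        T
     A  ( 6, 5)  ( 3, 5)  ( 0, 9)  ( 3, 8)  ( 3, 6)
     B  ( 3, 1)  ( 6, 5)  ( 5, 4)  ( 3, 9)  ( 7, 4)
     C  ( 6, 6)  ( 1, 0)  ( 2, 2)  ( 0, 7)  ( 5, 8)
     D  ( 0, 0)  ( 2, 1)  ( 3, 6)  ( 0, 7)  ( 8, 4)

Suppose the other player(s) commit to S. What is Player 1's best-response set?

BR_1 = {A,B}

u_1(A vs S) = 3
u_1(B vs S) = 3
u_1(C vs S) = 0
u_1(D vs S) = 0
max payoff 3 at {A,B}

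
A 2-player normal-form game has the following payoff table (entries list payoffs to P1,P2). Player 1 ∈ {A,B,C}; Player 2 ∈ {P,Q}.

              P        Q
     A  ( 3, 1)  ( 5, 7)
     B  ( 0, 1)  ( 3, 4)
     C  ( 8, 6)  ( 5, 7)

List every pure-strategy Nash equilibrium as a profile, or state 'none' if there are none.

PSNE = {(A,Q), (C,Q)}

(A,P): not NE [P1→C gives 8>3; P2→Q gives 7>1]
(A,Q): NE
(B,P): not NE [P1→C gives 8>0; P2→Q gives 4>1]
(B,Q): not NE [P1→C gives 5>3]
(C,P): not NE [P2→Q gives 7>6]
(C,Q): NE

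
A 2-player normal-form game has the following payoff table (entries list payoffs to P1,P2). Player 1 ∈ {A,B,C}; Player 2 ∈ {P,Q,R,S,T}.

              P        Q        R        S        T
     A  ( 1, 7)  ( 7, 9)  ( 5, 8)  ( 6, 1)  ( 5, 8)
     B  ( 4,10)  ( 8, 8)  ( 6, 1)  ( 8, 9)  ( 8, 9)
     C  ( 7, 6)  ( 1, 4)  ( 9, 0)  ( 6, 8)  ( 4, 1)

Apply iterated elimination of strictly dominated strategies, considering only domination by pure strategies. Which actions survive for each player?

Remaining: P1:{B,C} P2:{P,S}

P1 drop A (B beats it: P:4>1 Q:8>7 R:6>5 S:8>6 T:8>5)
P2 drop Q (P beats it: B:10>8 C:6>4)
P2 drop R (P beats it: B:10>1 C:6>0)
P2 drop T (P beats it: B:10>9 C:6>1)
P1→{B,C} P2→{P,S}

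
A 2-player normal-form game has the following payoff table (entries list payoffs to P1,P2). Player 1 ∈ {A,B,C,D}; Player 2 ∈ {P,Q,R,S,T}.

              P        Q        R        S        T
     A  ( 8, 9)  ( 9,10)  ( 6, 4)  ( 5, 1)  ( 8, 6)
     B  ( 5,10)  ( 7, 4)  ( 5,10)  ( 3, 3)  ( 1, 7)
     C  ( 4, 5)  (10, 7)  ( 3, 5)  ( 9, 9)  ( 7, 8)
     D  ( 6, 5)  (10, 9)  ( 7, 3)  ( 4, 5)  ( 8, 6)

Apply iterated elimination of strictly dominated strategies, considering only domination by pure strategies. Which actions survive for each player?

P1 drop B (A beats it: P:8>5 Q:9>7 R:6>5 S:5>3 T:8>1)
P2 drop P (Q beats it: A:10>9 C:7>5 D:9>5)
P2 drop R (Q beats it: A:10>4 C:7>5 D:9>3)
P1→{A,C,D} P2→{Q,S,T}

IESDS → P1:{A,C,D} P2:{Q,S,T}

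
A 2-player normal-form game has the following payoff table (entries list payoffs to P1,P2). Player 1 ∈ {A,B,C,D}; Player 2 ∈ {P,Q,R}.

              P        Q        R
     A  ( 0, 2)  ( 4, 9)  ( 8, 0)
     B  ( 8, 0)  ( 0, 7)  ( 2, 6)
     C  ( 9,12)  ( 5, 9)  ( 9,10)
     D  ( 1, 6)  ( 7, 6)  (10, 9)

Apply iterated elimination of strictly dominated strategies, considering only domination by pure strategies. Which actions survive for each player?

P1 drop A (C beats it: P:9>0 Q:5>4 R:9>8)
P1 drop B (C beats it: P:9>8 Q:5>0 R:9>2)
P2 drop Q (R beats it: C:10>9 D:9>6)
P1→{C,D} P2→{P,R}

IESDS → P1:{C,D} P2:{P,R}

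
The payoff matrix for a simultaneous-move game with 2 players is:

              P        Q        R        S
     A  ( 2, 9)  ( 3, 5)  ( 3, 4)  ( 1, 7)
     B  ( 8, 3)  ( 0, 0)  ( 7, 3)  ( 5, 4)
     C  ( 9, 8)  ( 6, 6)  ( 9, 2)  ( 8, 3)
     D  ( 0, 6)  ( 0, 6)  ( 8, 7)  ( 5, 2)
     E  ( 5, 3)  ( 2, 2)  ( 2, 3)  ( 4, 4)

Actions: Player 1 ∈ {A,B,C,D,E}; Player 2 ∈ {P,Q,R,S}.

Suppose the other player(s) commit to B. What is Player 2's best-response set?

argmax u_2 = {S}

u_2(P vs B) = 3
u_2(Q vs B) = 0
u_2(R vs B) = 3
u_2(S vs B) = 4
max payoff 4 at {S}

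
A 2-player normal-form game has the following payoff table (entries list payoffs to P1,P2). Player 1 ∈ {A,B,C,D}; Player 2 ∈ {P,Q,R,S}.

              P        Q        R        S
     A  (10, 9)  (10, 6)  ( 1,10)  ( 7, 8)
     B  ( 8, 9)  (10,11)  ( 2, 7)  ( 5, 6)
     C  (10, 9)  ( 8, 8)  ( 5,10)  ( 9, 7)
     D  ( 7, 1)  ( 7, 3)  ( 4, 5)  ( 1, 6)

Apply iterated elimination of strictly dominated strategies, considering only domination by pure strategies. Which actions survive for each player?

P1 drop D (C beats it: P:10>7 Q:8>7 R:5>4 S:9>1)
P2 drop S (P beats it: A:9>8 B:9>6 C:9>7)
P1→{A,B,C} P2→{P,Q,R}

Remaining: P1:{A,B,C} P2:{P,Q,R}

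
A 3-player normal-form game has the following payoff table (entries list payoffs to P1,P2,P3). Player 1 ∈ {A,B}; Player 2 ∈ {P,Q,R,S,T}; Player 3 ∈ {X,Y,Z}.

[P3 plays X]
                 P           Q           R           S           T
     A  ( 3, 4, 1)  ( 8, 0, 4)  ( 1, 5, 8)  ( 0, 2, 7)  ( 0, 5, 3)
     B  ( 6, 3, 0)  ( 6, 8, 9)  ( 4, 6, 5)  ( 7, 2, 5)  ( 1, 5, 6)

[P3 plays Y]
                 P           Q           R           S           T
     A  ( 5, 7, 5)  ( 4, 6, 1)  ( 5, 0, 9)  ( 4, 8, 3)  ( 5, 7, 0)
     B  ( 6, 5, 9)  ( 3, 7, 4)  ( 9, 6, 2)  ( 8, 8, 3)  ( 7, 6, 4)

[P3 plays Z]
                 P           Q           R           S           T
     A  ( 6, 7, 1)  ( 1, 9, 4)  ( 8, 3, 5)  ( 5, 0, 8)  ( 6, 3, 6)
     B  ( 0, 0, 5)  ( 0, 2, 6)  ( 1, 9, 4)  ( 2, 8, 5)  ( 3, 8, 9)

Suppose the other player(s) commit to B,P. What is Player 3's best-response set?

argmax u_3 = {Y}

u_3(X vs B,P) = 0
u_3(Y vs B,P) = 9
u_3(Z vs B,P) = 5
max payoff 9 at {Y}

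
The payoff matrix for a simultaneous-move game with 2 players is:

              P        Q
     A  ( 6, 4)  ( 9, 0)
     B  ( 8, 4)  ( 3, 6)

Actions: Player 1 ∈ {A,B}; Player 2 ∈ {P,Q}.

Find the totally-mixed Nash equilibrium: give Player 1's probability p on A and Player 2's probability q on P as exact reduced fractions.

(p,q) = (1/3, 3/4)

P1 indiff ⇒ q·6+(1-q)·9 = q·8+(1-q)·3 ⇒ q(-2) = (1-q)(-6) ⇒ q = 3/4
P2 indiff ⇒ p·4+(1-p)·4 = p·0+(1-p)·6 ⇒ p(4) = (1-p)(2) ⇒ p = 1/3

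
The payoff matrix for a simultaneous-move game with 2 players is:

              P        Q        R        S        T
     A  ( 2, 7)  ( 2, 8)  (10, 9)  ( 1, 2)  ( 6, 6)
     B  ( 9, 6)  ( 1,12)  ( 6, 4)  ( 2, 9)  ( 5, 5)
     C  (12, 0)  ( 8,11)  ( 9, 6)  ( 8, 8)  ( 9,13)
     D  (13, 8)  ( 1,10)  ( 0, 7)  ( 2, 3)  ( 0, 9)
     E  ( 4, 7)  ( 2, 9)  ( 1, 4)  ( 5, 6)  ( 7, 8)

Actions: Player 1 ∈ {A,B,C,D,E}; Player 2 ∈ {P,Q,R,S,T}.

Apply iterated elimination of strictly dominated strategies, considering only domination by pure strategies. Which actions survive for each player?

P1 drop B (C beats it: P:12>9 Q:8>1 R:9>6 S:8>2 T:9>5)
P1 drop E (C beats it: P:12>4 Q:8>2 R:9>1 S:8>5 T:9>7)
P2 drop P (Q beats it: A:8>7 C:11>0 D:10>8)
P1 drop D (C beats it: Q:8>1 R:9>0 S:8>2 T:9>0)
P2 drop S (Q beats it: A:8>2 C:11>8)
P1→{A,C} P2→{Q,R,T}

Survivors P1:{A,C} P2:{Q,R,T}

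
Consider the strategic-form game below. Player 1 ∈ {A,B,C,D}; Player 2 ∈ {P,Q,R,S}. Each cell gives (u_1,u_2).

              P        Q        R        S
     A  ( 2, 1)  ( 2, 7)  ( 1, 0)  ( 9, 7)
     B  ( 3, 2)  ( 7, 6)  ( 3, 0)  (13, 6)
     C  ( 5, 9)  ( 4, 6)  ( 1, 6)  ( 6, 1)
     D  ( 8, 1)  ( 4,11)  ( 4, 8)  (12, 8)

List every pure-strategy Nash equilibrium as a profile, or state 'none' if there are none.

(A,P): not NE [P1→D gives 8>2; P2→S gives 7>1]
(A,Q): not NE [P1→B gives 7>2]
(A,R): not NE [P1→D gives 4>1; P2→S gives 7>0]
(A,S): not NE [P1→B gives 13>9]
(B,P): not NE [P1→D gives 8>3; P2→S gives 6>2]
(B,Q): NE
(B,R): not NE [P1→D gives 4>3; P2→S gives 6>0]
(B,S): NE
(C,P): not NE [P1→D gives 8>5]
(C,Q): not NE [P1→B gives 7>4; P2→P gives 9>6]
(C,R): not NE [P1→D gives 4>1; P2→P gives 9>6]
(C,S): not NE [P1→B gives 13>6; P2→P gives 9>1]
(D,P): not NE [P2→Q gives 11>1]
(D,Q): not NE [P1→B gives 7>4]
(D,R): not NE [P2→Q gives 11>8]
(D,S): not NE [P1→B gives 13>12; P2→Q gives 11>8]

NE set: (B,Q), (B,S)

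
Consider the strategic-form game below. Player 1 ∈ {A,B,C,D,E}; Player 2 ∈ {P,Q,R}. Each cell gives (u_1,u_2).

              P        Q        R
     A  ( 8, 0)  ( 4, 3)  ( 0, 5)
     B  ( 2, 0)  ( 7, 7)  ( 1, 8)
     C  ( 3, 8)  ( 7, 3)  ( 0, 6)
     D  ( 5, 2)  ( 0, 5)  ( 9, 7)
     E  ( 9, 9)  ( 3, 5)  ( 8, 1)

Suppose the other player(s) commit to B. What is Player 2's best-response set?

argmax u_2 = {R}

u_2(P vs B) = 0
u_2(Q vs B) = 7
u_2(R vs B) = 8
max payoff 8 at {R}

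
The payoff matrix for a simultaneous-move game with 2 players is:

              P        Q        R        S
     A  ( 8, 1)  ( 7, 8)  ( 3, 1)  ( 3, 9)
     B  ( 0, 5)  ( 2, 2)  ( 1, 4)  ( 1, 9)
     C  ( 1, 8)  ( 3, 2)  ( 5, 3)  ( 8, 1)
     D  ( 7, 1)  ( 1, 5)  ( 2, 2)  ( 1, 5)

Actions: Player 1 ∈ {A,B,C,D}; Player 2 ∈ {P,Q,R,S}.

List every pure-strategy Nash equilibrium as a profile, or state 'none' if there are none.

(A,P): not NE [P2→S gives 9>1]
(A,Q): not NE [P2→S gives 9>8]
(A,R): not NE [P1→C gives 5>3; P2→S gives 9>1]
(A,S): not NE [P1→C gives 8>3]
(B,P): not NE [P1→A gives 8>0; P2→S gives 9>5]
(B,Q): not NE [P1→A gives 7>2; P2→S gives 9>2]
(B,R): not NE [P1→C gives 5>1; P2→S gives 9>4]
(B,S): not NE [P1→C gives 8>1]
(C,P): not NE [P1→A gives 8>1]
(C,Q): not NE [P1→A gives 7>3; P2→P gives 8>2]
(C,R): not NE [P2→P gives 8>3]
(C,S): not NE [P2→P gives 8>1]
(D,P): not NE [P1→A gives 8>7; P2→S gives 5>1]
(D,Q): not NE [P1→A gives 7>1]
(D,R): not NE [P1→C gives 5>2; P2→S gives 5>2]
(D,S): not NE [P1→C gives 8>1]

PSNE: ∅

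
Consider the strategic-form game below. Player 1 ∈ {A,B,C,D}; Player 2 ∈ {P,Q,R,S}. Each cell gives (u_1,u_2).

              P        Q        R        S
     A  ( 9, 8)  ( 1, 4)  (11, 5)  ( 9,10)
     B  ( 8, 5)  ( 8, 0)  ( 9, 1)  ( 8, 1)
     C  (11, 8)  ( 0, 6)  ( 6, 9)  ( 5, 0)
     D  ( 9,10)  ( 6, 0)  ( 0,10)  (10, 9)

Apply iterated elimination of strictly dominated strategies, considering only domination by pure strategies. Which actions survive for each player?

Survivors P1:{A,C,D} P2:{P,R,S}

P2 drop Q (P beats it: A:8>4 B:5>0 C:8>6 D:10>0)
P1 drop B (A beats it: P:9>8 R:11>9 S:9>8)
P1→{A,C,D} P2→{P,R,S}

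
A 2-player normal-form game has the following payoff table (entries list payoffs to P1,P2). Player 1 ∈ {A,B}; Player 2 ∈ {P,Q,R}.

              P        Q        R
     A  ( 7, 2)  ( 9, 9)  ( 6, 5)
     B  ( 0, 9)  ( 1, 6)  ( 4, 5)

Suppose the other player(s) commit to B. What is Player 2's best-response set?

argmax u_2 = {P}

u_2(P vs B) = 9
u_2(Q vs B) = 6
u_2(R vs B) = 5
max payoff 9 at {P}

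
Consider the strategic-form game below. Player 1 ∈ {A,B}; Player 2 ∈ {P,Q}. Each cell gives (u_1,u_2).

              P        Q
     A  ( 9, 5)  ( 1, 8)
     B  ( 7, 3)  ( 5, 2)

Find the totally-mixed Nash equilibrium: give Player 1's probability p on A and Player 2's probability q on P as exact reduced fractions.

P1 indiff ⇒ q·9+(1-q)·1 = q·7+(1-q)·5 ⇒ q(2) = (1-q)(4) ⇒ q = 2/3
P2 indiff ⇒ p·5+(1-p)·3 = p·8+(1-p)·2 ⇒ p(-3) = (1-p)(-1) ⇒ p = 1/4

p=1/4, q=2/3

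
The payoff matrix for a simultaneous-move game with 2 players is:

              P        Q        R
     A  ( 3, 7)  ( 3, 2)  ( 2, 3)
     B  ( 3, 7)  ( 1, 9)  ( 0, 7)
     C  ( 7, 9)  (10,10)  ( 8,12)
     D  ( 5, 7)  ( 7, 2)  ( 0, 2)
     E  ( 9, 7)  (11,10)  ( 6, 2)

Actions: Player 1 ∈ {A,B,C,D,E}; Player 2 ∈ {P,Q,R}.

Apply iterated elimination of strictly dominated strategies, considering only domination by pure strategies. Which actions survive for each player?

P1 drop A (C beats it: P:7>3 Q:10>3 R:8>2)
P1 drop B (C beats it: P:7>3 Q:10>1 R:8>0)
P1 drop D (C beats it: P:7>5 Q:10>7 R:8>0)
P2 drop P (Q beats it: C:10>9 E:10>7)
P1→{C,E} P2→{Q,R}

Remaining: P1:{C,E} P2:{Q,R}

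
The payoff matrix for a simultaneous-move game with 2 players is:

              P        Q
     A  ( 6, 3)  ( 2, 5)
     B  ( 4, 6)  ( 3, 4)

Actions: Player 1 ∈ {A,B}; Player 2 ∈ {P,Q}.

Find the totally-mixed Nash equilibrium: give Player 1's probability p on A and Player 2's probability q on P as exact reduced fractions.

P1 mixes 1/2 on A; P2 mixes 1/3 on P

P1 indiff ⇒ q·6+(1-q)·2 = q·4+(1-q)·3 ⇒ q(2) = (1-q)(1) ⇒ q = 1/3
P2 indiff ⇒ p·3+(1-p)·6 = p·5+(1-p)·4 ⇒ p(-2) = (1-p)(-2) ⇒ p = 1/2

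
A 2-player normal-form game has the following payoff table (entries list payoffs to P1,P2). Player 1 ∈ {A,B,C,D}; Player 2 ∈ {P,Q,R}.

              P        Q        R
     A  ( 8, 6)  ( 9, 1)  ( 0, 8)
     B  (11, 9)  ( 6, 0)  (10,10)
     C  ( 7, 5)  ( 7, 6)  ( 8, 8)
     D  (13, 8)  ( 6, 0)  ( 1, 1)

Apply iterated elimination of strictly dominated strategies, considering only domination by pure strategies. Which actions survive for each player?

IESDS → P1:{B,D} P2:{P,R}

P2 drop Q (R beats it: A:8>1 B:10>0 C:8>6 D:1>0)
P1 drop A (B beats it: P:11>8 R:10>0)
P1 drop C (B beats it: P:11>7 R:10>8)
P1→{B,D} P2→{P,R}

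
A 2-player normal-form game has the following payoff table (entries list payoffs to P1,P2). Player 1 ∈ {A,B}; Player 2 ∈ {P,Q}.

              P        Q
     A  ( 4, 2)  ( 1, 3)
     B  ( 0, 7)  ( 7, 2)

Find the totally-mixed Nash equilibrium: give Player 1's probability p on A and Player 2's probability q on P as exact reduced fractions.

P1 indiff ⇒ q·4+(1-q)·1 = q·0+(1-q)·7 ⇒ q(4) = (1-q)(6) ⇒ q = 3/5
P2 indiff ⇒ p·2+(1-p)·7 = p·3+(1-p)·2 ⇒ p(-1) = (1-p)(-5) ⇒ p = 5/6

P1 mixes 5/6 on A; P2 mixes 3/5 on P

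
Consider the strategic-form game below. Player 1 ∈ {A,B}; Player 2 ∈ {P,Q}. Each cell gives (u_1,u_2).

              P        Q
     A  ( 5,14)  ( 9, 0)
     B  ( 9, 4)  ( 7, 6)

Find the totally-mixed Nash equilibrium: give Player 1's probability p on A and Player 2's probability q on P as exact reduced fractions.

p=1/8, q=1/3

P1 indiff ⇒ q·5+(1-q)·9 = q·9+(1-q)·7 ⇒ q(-4) = (1-q)(-2) ⇒ q = 1/3
P2 indiff ⇒ p·14+(1-p)·4 = p·0+(1-p)·6 ⇒ p(14) = (1-p)(2) ⇒ p = 1/8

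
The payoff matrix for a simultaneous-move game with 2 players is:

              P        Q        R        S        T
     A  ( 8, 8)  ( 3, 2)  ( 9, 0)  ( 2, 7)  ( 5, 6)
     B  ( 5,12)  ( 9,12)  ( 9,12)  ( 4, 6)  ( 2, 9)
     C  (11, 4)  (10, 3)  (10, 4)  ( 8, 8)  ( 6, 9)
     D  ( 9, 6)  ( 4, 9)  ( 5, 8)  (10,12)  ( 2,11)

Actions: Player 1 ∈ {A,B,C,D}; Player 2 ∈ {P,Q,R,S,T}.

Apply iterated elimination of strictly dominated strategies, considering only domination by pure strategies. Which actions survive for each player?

P1 drop A (C beats it: P:11>8 Q:10>3 R:10>9 S:8>2 T:6>5)
P1 drop B (C beats it: P:11>5 Q:10>9 R:10>9 S:8>4 T:6>2)
P2 drop P (S beats it: C:8>4 D:12>6)
P2 drop Q (S beats it: C:8>3 D:12>9)
P2 drop R (S beats it: C:8>4 D:12>8)
P1→{C,D} P2→{S,T}

Survivors P1:{C,D} P2:{S,T}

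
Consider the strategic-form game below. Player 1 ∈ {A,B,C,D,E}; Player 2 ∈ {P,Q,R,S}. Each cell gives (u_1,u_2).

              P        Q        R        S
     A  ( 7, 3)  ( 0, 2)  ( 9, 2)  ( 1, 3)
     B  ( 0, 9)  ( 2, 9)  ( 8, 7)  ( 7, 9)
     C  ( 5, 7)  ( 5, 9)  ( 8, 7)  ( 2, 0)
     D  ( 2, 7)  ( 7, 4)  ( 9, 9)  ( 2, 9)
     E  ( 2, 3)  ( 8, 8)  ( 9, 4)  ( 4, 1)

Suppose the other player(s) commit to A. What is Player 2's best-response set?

argmax u_2 = {P,S}

u_2(P vs A) = 3
u_2(Q vs A) = 2
u_2(R vs A) = 2
u_2(S vs A) = 3
max payoff 3 at {P,S}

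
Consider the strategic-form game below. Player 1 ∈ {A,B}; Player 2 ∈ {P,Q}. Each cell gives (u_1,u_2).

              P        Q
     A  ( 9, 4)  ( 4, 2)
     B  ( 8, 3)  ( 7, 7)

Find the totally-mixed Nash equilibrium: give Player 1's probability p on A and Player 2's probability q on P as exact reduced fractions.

P1 indiff ⇒ q·9+(1-q)·4 = q·8+(1-q)·7 ⇒ q(1) = (1-q)(3) ⇒ q = 3/4
P2 indiff ⇒ p·4+(1-p)·3 = p·2+(1-p)·7 ⇒ p(2) = (1-p)(4) ⇒ p = 2/3

P1 mixes 2/3 on A; P2 mixes 3/4 on P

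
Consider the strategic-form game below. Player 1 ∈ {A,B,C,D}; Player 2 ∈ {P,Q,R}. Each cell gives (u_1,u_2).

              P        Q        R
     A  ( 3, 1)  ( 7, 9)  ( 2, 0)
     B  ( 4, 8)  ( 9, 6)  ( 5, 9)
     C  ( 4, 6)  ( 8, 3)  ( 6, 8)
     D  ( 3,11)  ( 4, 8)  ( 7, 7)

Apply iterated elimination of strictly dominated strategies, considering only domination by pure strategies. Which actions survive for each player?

Remaining: P1:{B,C,D} P2:{P,R}

P1 drop A (B beats it: P:4>3 Q:9>7 R:5>2)
P2 drop Q (P beats it: B:8>6 C:6>3 D:11>8)
P1→{B,C,D} P2→{P,R}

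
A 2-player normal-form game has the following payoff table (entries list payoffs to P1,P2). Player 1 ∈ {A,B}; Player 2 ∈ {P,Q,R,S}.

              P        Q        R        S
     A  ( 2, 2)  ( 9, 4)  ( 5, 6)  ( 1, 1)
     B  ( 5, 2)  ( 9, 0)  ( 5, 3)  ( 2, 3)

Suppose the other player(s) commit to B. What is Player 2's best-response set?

BR_2 = {R,S}

u_2(P vs B) = 2
u_2(Q vs B) = 0
u_2(R vs B) = 3
u_2(S vs B) = 3
max payoff 3 at {R,S}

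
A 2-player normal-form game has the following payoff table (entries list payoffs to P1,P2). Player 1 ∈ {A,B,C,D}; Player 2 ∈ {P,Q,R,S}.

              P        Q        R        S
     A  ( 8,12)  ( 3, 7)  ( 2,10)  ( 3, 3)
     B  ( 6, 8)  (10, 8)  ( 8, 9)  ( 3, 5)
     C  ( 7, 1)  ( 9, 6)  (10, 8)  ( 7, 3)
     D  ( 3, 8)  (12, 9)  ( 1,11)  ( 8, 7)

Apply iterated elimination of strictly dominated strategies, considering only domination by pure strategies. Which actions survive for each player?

Remaining: P1:{A,C} P2:{P,R}

P2 drop Q (R beats it: A:10>7 B:9>8 C:8>6 D:11>9)
P1 drop B (C beats it: P:7>6 R:10>8 S:7>3)
P2 drop S (R beats it: A:10>3 C:8>3 D:11>7)
P1 drop D (A beats it: P:8>3 R:2>1)
P1→{A,C} P2→{P,R}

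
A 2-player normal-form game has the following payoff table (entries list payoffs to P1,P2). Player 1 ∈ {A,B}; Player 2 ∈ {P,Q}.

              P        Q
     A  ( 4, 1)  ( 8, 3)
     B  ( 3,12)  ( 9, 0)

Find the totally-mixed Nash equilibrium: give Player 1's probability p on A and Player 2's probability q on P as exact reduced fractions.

P1 indiff ⇒ q·4+(1-q)·8 = q·3+(1-q)·9 ⇒ q(1) = (1-q)(1) ⇒ q = 1/2
P2 indiff ⇒ p·1+(1-p)·12 = p·3+(1-p)·0 ⇒ p(-2) = (1-p)(-12) ⇒ p = 6/7

(p,q) = (6/7, 1/2)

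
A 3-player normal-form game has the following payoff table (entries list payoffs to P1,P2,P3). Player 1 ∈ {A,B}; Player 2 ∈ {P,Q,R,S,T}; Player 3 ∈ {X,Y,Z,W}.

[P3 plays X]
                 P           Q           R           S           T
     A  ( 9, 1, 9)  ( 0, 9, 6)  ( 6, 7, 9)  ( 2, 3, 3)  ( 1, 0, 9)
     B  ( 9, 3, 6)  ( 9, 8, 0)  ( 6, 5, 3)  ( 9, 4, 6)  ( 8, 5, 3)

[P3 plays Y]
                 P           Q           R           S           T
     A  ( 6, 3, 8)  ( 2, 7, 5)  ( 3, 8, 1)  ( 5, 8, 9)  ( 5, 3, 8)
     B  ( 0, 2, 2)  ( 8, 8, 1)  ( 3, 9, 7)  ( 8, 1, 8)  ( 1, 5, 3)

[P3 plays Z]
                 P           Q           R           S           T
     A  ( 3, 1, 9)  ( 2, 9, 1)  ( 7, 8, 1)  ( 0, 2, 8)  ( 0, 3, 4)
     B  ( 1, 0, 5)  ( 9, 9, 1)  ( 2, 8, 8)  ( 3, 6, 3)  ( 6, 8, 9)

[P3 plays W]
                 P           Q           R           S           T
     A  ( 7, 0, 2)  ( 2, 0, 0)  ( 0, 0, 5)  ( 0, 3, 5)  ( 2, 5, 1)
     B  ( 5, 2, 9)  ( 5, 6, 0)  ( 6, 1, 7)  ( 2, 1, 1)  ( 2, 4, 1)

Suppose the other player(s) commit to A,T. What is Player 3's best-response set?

u_3(X vs A,T) = 9
u_3(Y vs A,T) = 8
u_3(Z vs A,T) = 4
u_3(W vs A,T) = 1
max payoff 9 at {X}

P3 best: {X}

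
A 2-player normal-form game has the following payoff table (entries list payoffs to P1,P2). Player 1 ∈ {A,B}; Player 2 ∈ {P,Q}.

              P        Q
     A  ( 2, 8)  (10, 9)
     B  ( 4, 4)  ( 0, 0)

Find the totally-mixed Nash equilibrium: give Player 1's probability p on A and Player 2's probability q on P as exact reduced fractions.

(p,q) = (4/5, 5/6)

P1 indiff ⇒ q·2+(1-q)·10 = q·4+(1-q)·0 ⇒ q(-2) = (1-q)(-10) ⇒ q = 5/6
P2 indiff ⇒ p·8+(1-p)·4 = p·9+(1-p)·0 ⇒ p(-1) = (1-p)(-4) ⇒ p = 4/5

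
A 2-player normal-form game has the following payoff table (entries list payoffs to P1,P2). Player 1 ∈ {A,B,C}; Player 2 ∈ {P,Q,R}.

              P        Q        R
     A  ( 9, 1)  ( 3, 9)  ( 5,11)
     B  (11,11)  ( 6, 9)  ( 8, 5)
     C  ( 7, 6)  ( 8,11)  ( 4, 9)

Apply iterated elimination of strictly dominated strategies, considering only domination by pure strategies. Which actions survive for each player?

P1 drop A (B beats it: P:11>9 Q:6>3 R:8>5)
P2 drop R (Q beats it: B:9>5 C:11>9)
P1→{B,C} P2→{P,Q}

Remaining: P1:{B,C} P2:{P,Q}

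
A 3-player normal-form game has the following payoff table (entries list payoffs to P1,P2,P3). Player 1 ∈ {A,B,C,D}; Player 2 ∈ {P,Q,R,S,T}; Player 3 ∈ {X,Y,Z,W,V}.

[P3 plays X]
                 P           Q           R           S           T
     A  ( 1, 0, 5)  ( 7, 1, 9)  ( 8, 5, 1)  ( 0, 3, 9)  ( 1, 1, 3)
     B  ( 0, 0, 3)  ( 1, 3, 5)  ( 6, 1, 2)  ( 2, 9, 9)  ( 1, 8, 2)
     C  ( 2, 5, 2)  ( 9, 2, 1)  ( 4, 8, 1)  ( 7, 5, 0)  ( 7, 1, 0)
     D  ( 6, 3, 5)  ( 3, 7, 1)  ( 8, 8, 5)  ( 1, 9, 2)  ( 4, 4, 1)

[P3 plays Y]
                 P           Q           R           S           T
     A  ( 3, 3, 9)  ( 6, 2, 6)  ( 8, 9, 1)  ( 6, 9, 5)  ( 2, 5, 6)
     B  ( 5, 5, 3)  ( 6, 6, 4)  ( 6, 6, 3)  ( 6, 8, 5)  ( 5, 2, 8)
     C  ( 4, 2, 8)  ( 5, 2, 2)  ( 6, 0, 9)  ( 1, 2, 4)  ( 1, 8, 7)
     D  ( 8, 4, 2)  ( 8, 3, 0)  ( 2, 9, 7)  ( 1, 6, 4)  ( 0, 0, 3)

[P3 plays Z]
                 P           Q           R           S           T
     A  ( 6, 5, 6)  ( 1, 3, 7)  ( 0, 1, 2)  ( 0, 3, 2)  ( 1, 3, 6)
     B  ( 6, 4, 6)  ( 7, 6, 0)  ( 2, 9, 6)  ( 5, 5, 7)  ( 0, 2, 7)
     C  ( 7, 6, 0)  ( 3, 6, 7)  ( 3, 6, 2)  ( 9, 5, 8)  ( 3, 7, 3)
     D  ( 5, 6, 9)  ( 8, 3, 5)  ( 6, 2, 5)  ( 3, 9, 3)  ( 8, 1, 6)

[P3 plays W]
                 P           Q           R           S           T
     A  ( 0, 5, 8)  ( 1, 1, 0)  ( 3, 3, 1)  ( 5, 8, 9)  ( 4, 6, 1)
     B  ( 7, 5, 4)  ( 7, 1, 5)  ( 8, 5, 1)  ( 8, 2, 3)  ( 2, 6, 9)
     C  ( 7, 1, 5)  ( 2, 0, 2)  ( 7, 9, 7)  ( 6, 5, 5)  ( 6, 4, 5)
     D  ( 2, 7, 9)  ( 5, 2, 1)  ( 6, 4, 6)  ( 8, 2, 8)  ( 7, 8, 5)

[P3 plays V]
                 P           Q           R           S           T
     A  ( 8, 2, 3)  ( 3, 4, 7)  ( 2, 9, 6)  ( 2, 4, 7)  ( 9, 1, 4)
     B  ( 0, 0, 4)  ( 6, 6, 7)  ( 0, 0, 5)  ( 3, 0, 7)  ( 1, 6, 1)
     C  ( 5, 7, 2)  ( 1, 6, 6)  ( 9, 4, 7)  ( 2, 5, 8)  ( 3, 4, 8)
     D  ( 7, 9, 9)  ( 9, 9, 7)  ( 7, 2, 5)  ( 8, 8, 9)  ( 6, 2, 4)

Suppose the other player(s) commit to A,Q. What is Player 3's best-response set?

argmax u_3 = {X}

u_3(X vs A,Q) = 9
u_3(Y vs A,Q) = 6
u_3(Z vs A,Q) = 7
u_3(W vs A,Q) = 0
u_3(V vs A,Q) = 7
max payoff 9 at {X}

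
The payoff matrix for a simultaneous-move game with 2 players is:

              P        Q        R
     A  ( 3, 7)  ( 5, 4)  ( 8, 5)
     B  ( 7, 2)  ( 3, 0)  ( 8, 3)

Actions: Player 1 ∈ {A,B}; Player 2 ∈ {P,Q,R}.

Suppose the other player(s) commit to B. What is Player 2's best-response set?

u_2(P vs B) = 2
u_2(Q vs B) = 0
u_2(R vs B) = 3
max payoff 3 at {R}

P2 best: {R}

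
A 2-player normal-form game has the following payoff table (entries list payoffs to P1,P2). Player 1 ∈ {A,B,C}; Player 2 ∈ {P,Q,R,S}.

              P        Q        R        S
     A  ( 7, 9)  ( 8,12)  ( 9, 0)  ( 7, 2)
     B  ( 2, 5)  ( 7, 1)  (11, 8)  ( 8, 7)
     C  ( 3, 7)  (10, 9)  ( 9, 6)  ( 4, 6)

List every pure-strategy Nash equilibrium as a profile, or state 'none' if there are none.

(A,P): not NE [P2→Q gives 12>9]
(A,Q): not NE [P1→C gives 10>8]
(A,R): not NE [P1→B gives 11>9; P2→Q gives 12>0]
(A,S): not NE [P1→B gives 8>7; P2→Q gives 12>2]
(B,P): not NE [P1→A gives 7>2; P2→R gives 8>5]
(B,Q): not NE [P1→C gives 10>7; P2→R gives 8>1]
(B,R): NE
(B,S): not NE [P2→R gives 8>7]
(C,P): not NE [P1→A gives 7>3; P2→Q gives 9>7]
(C,Q): NE
(C,R): not NE [P1→B gives 11>9; P2→Q gives 9>6]
(C,S): not NE [P1→B gives 8>4; P2→Q gives 9>6]

NE set: (B,R), (C,Q)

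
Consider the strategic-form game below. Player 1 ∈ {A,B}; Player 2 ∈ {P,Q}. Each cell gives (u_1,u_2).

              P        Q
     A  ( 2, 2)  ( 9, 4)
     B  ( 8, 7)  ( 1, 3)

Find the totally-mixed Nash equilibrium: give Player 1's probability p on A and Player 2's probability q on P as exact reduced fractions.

(p,q) = (2/3, 4/7)

P1 indiff ⇒ q·2+(1-q)·9 = q·8+(1-q)·1 ⇒ q(-6) = (1-q)(-8) ⇒ q = 4/7
P2 indiff ⇒ p·2+(1-p)·7 = p·4+(1-p)·3 ⇒ p(-2) = (1-p)(-4) ⇒ p = 2/3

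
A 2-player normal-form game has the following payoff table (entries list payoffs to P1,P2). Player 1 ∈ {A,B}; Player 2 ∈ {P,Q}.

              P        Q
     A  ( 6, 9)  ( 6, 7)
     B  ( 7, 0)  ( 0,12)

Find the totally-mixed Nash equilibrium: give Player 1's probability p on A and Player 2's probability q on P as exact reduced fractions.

p=6/7, q=6/7

P1 indiff ⇒ q·6+(1-q)·6 = q·7+(1-q)·0 ⇒ q(-1) = (1-q)(-6) ⇒ q = 6/7
P2 indiff ⇒ p·9+(1-p)·0 = p·7+(1-p)·12 ⇒ p(2) = (1-p)(12) ⇒ p = 6/7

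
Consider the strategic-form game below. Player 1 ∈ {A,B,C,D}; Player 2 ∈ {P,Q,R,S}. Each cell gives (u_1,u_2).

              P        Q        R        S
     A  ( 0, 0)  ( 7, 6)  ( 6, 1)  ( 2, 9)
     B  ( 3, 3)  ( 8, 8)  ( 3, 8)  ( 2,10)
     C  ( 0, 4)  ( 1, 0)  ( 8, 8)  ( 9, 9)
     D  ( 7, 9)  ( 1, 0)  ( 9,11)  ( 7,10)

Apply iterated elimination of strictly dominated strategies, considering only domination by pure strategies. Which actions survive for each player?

Remaining: P1:{C,D} P2:{R,S}

P2 drop P (R beats it: A:1>0 B:8>3 C:8>4 D:11>9)
P2 drop Q (S beats it: A:9>6 B:10>8 C:9>0 D:10>0)
P1 drop A (C beats it: R:8>6 S:9>2)
P1 drop B (C beats it: R:8>3 S:9>2)
P1→{C,D} P2→{R,S}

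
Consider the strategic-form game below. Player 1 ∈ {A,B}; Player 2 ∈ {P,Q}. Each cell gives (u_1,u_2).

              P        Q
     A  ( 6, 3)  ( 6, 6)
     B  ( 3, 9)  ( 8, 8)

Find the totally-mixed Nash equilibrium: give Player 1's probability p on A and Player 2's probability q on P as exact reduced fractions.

p=1/4, q=2/5

P1 indiff ⇒ q·6+(1-q)·6 = q·3+(1-q)·8 ⇒ q(3) = (1-q)(2) ⇒ q = 2/5
P2 indiff ⇒ p·3+(1-p)·9 = p·6+(1-p)·8 ⇒ p(-3) = (1-p)(-1) ⇒ p = 1/4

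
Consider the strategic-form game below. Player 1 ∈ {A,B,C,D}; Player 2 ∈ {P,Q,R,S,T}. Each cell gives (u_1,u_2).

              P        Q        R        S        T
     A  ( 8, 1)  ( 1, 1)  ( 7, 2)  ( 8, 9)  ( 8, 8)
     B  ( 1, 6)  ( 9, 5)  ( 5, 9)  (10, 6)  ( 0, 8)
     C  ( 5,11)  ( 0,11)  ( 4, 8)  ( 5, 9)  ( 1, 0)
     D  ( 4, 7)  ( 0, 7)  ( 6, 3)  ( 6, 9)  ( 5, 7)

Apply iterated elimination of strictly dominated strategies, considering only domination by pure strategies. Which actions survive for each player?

P1 drop C (A beats it: P:8>5 Q:1>0 R:7>4 S:8>5 T:8>1)
P1 drop D (A beats it: P:8>4 Q:1>0 R:7>6 S:8>6 T:8>5)
P2 drop P (R beats it: A:2>1 B:9>6)
P2 drop Q (R beats it: A:2>1 B:9>5)
P1→{A,B} P2→{R,S,T}

Survivors P1:{A,B} P2:{R,S,T}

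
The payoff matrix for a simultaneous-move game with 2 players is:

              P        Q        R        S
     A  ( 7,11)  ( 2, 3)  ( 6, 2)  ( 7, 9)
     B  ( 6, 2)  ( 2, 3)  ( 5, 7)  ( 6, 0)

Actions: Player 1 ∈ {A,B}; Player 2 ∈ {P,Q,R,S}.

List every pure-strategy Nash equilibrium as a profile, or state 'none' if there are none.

(A,P): NE
(A,Q): not NE [P2→P gives 11>3]
(A,R): not NE [P2→P gives 11>2]
(A,S): not NE [P2→P gives 11>9]
(B,P): not NE [P1→A gives 7>6; P2→R gives 7>2]
(B,Q): not NE [P2→R gives 7>3]
(B,R): not NE [P1→A gives 6>5]
(B,S): not NE [P1→A gives 7>6; P2→R gives 7>0]

PSNE = {(A,P)}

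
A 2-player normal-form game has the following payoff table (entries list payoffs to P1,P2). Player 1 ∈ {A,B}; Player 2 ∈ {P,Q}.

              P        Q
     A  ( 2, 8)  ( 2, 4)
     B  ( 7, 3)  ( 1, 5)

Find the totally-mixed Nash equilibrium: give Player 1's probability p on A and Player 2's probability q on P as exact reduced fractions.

P1 indiff ⇒ q·2+(1-q)·2 = q·7+(1-q)·1 ⇒ q(-5) = (1-q)(-1) ⇒ q = 1/6
P2 indiff ⇒ p·8+(1-p)·3 = p·4+(1-p)·5 ⇒ p(4) = (1-p)(2) ⇒ p = 1/3

(p,q) = (1/3, 1/6)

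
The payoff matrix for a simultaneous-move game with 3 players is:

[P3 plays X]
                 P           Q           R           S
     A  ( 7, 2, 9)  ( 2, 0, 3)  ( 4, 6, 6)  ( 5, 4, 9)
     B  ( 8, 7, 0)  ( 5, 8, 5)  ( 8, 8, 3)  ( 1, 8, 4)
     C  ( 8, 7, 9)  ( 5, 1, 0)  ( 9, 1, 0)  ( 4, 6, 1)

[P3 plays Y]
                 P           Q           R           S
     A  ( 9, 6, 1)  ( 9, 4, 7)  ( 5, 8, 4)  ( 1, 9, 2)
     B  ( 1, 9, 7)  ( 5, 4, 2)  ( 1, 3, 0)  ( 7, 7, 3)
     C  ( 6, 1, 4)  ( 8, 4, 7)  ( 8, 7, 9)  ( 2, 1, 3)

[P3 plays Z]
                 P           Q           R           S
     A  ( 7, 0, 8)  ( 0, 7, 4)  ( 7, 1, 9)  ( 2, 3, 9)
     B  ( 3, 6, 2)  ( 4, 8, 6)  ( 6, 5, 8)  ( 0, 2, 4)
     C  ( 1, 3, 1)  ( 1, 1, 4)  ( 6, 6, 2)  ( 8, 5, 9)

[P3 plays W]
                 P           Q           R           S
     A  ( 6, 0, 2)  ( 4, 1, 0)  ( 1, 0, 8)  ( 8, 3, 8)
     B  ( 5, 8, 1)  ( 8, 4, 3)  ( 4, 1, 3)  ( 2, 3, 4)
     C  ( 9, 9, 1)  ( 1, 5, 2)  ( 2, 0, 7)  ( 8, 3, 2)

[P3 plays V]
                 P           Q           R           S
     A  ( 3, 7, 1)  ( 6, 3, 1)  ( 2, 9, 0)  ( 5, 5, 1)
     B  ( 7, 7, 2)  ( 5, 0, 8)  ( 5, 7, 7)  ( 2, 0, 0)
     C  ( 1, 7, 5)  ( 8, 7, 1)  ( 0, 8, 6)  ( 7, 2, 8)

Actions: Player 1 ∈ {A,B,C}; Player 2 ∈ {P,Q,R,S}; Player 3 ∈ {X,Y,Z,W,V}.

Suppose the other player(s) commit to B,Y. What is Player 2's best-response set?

u_2(P vs B,Y) = 9
u_2(Q vs B,Y) = 4
u_2(R vs B,Y) = 3
u_2(S vs B,Y) = 7
max payoff 9 at {P}

BR_2 = {P}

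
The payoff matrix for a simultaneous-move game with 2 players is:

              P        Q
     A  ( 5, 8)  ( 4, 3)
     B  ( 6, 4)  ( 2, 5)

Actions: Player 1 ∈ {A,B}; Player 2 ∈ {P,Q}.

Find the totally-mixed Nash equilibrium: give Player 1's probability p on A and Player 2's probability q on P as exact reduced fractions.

(p,q) = (1/6, 2/3)

P1 indiff ⇒ q·5+(1-q)·4 = q·6+(1-q)·2 ⇒ q(-1) = (1-q)(-2) ⇒ q = 2/3
P2 indiff ⇒ p·8+(1-p)·4 = p·3+(1-p)·5 ⇒ p(5) = (1-p)(1) ⇒ p = 1/6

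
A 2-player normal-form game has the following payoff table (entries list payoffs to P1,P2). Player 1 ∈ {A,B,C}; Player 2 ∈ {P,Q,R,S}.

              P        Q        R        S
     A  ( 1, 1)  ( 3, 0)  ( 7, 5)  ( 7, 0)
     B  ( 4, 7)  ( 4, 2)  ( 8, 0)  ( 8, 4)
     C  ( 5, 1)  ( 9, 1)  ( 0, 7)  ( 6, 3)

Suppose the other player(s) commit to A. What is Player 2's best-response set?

BR_2 = {R}

u_2(P vs A) = 1
u_2(Q vs A) = 0
u_2(R vs A) = 5
u_2(S vs A) = 0
max payoff 5 at {R}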